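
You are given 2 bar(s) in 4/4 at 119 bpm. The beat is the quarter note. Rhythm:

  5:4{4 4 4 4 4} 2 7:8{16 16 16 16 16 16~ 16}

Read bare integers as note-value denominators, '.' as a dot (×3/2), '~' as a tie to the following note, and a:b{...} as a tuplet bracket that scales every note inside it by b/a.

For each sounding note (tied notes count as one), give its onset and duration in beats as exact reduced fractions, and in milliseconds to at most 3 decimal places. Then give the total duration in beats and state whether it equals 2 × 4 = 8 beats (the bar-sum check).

1) 0.0ms=0b +403.361ms=4/5b
2) 403.361ms=4/5b +403.361ms=4/5b
3) 806.723ms=8/5b +403.361ms=4/5b
4) 1210.084ms=12/5b +403.361ms=4/5b
5) 1613.445ms=16/5b +403.361ms=4/5b
6) 2016.807ms=4b +1008.403ms=2b
7) 3025.21ms=6b +144.058ms=2/7b
8) 3169.268ms=44/7b +144.058ms=2/7b
9) 3313.325ms=46/7b +144.058ms=2/7b
10) 3457.383ms=48/7b +144.058ms=2/7b
11) 3601.441ms=50/7b +144.058ms=2/7b
12) 3745.498ms=52/7b +288.115ms=4/7b
Σ=8b of 8 (119bpm 4/4) — PASS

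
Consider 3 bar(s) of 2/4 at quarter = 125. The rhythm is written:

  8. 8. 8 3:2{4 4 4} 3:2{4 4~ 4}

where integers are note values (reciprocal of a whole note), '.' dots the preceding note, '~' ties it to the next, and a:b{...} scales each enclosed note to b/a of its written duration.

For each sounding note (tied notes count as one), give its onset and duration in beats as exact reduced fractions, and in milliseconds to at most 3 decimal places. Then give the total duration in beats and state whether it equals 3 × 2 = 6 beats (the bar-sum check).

1) 0.0ms=0b +360.0ms=3/4b
2) 360.0ms=3/4b +360.0ms=3/4b
3) 720.0ms=3/2b +240.0ms=1/2b
4) 960.0ms=2b +320.0ms=2/3b
5) 1280.0ms=8/3b +320.0ms=2/3b
6) 1600.0ms=10/3b +320.0ms=2/3b
7) 1920.0ms=4b +320.0ms=2/3b
8) 2240.0ms=14/3b +640.0ms=4/3b
Σ=6b of 6 (125bpm 2/4) — PASS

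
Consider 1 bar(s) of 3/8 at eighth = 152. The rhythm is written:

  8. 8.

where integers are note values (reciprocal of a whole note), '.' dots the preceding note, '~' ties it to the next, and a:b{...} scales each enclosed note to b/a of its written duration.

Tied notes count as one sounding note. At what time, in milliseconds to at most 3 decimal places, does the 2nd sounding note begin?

1. 0.0ms @ 0 + 592.105ms (3/2)
2. 592.105ms @ 3/2 + 592.105ms (3/2)

note 2 onset = 3/2b = 592.105ms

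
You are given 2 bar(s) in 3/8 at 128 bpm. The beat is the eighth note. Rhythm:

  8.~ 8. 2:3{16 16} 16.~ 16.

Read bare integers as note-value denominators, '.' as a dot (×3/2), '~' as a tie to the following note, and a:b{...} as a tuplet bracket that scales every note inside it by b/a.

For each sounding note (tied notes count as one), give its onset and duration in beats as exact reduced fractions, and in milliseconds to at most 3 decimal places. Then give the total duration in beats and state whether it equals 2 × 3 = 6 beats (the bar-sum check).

1) 0.0ms=0b +1406.25ms=3b
2) 1406.25ms=3b +351.562ms=3/4b
3) 1757.812ms=15/4b +351.562ms=3/4b
4) 2109.375ms=9/2b +703.125ms=3/2b
Σ=6b of 6 (128bpm 3/8) — PASS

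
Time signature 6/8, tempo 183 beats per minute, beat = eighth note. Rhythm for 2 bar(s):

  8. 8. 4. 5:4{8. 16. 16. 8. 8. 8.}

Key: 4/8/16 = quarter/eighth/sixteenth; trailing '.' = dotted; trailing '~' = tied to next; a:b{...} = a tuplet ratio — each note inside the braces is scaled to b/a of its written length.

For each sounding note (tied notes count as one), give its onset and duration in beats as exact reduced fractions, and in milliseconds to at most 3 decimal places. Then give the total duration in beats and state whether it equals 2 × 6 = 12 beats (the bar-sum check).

1) 0.0ms=0b +491.803ms=3/2b
2) 491.803ms=3/2b +491.803ms=3/2b
3) 983.607ms=3b +983.607ms=3b
4) 1967.213ms=6b +393.443ms=6/5b
5) 2360.656ms=36/5b +196.721ms=3/5b
6) 2557.377ms=39/5b +196.721ms=3/5b
7) 2754.098ms=42/5b +393.443ms=6/5b
8) 3147.541ms=48/5b +393.443ms=6/5b
9) 3540.984ms=54/5b +393.443ms=6/5b
Σ=12b of 12 (183bpm 6/8) — PASS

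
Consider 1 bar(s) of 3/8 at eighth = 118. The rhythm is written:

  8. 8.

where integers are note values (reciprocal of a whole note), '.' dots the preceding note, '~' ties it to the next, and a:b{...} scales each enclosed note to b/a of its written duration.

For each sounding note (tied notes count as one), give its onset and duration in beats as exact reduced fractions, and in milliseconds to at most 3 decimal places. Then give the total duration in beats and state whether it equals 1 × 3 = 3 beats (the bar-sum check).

1) 0.0ms=0b +762.712ms=3/2b
2) 762.712ms=3/2b +762.712ms=3/2b
Σ=3b of 3 (118bpm 3/8) — PASS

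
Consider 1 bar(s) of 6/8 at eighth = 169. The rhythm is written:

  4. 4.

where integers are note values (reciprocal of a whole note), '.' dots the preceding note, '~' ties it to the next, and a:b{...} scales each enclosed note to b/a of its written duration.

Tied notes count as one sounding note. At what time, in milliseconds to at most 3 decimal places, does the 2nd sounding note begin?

1. 0.0ms @ 0 + 1065.089ms (3)
2. 1065.089ms @ 3 + 1065.089ms (3)

note 2 onset = 3b = 1065.089ms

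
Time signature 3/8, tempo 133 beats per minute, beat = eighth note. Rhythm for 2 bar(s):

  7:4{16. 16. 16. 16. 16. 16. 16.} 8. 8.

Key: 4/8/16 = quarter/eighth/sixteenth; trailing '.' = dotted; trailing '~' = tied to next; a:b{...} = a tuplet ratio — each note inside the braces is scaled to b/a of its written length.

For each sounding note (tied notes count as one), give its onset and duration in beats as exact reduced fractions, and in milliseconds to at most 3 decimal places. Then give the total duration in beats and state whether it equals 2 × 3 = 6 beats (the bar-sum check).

1) 0.0ms=0b +193.34ms=3/7b
2) 193.34ms=3/7b +193.34ms=3/7b
3) 386.681ms=6/7b +193.34ms=3/7b
4) 580.021ms=9/7b +193.34ms=3/7b
5) 773.362ms=12/7b +193.34ms=3/7b
6) 966.702ms=15/7b +193.34ms=3/7b
7) 1160.043ms=18/7b +193.34ms=3/7b
8) 1353.383ms=3b +676.692ms=3/2b
9) 2030.075ms=9/2b +676.692ms=3/2b
Σ=6b of 6 (133bpm 3/8) — PASS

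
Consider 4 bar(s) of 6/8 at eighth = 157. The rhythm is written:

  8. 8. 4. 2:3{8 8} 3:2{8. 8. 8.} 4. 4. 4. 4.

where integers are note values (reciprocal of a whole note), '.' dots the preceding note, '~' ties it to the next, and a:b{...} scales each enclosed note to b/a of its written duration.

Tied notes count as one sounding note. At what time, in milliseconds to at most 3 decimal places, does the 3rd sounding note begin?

1. 0.0ms @ 0 + 573.248ms (3/2)
2. 573.248ms @ 3/2 + 573.248ms (3/2)
3. 1146.497ms @ 3 + 1146.497ms (3)
4. 2292.994ms @ 6 + 573.248ms (3/2)
5. 2866.242ms @ 15/2 + 573.248ms (3/2)
6. 3439.49ms @ 9 + 382.166ms (1)
7. 3821.656ms @ 10 + 382.166ms (1)
8. 4203.822ms @ 11 + 382.166ms (1)
9. 4585.987ms @ 12 + 1146.497ms (3)
10. 5732.484ms @ 15 + 1146.497ms (3)
11. 6878.981ms @ 18 + 1146.497ms (3)
12. 8025.478ms @ 21 + 1146.497ms (3)

note 3 onset = 3b = 1146.497ms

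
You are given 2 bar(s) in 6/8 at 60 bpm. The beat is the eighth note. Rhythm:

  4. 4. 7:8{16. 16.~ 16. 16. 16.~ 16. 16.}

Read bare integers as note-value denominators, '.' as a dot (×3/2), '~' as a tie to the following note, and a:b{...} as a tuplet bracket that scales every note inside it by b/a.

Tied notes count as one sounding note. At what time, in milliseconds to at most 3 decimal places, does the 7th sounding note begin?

1. 0.0ms @ 0 + 3000.0ms (3)
2. 3000.0ms @ 3 + 3000.0ms (3)
3. 6000.0ms @ 6 + 857.143ms (6/7)
4. 6857.143ms @ 48/7 + 1714.286ms (12/7)
5. 8571.429ms @ 60/7 + 857.143ms (6/7)
6. 9428.571ms @ 66/7 + 1714.286ms (12/7)
7. 11142.857ms @ 78/7 + 857.143ms (6/7)

note 7 onset = 78/7b = 11142.857ms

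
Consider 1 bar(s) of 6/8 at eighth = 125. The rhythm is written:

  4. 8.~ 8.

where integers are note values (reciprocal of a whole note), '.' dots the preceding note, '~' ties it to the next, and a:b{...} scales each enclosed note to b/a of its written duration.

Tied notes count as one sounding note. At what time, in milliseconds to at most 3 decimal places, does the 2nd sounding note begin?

note 2 onset = 3b = 1440.0ms

1. 0.0ms @ 0 + 1440.0ms (3)
2. 1440.0ms @ 3 + 1440.0ms (3)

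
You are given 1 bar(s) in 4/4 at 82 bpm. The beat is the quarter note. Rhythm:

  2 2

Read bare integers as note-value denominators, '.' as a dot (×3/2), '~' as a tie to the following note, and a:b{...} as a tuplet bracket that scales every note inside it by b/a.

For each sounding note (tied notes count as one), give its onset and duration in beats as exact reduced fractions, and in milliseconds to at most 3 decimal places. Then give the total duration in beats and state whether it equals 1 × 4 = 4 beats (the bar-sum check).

1) 0.0ms=0b +1463.415ms=2b
2) 1463.415ms=2b +1463.415ms=2b
Σ=4b of 4 (82bpm 4/4) — PASS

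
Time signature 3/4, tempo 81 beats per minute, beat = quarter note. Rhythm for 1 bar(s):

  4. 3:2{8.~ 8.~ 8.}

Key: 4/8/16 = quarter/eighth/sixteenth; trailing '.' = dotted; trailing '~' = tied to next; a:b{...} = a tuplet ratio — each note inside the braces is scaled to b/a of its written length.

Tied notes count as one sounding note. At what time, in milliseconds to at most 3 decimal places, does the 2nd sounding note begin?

1. 0.0ms @ 0 + 1111.111ms (3/2)
2. 1111.111ms @ 3/2 + 1111.111ms (3/2)

note 2 onset = 3/2b = 1111.111ms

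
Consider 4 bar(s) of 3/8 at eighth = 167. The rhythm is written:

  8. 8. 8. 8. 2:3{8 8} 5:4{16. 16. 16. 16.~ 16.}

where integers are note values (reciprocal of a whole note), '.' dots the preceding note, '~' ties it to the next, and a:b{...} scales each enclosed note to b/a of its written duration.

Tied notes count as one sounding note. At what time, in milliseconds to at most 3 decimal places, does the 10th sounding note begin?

note 10 onset = 54/5b = 3880.24ms

1. 0.0ms @ 0 + 538.922ms (3/2)
2. 538.922ms @ 3/2 + 538.922ms (3/2)
3. 1077.844ms @ 3 + 538.922ms (3/2)
4. 1616.766ms @ 9/2 + 538.922ms (3/2)
5. 2155.689ms @ 6 + 538.922ms (3/2)
6. 2694.611ms @ 15/2 + 538.922ms (3/2)
7. 3233.533ms @ 9 + 215.569ms (3/5)
8. 3449.102ms @ 48/5 + 215.569ms (3/5)
9. 3664.671ms @ 51/5 + 215.569ms (3/5)
10. 3880.24ms @ 54/5 + 431.138ms (6/5)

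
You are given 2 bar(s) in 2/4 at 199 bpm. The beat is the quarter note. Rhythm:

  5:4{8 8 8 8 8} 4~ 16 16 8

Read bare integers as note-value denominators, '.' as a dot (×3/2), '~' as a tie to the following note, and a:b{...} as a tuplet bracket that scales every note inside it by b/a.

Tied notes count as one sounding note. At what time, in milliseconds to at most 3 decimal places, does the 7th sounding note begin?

note 7 onset = 13/4b = 979.899ms

1. 0.0ms @ 0 + 120.603ms (2/5)
2. 120.603ms @ 2/5 + 120.603ms (2/5)
3. 241.206ms @ 4/5 + 120.603ms (2/5)
4. 361.809ms @ 6/5 + 120.603ms (2/5)
5. 482.412ms @ 8/5 + 120.603ms (2/5)
6. 603.015ms @ 2 + 376.884ms (5/4)
7. 979.899ms @ 13/4 + 75.377ms (1/4)
8. 1055.276ms @ 7/2 + 150.754ms (1/2)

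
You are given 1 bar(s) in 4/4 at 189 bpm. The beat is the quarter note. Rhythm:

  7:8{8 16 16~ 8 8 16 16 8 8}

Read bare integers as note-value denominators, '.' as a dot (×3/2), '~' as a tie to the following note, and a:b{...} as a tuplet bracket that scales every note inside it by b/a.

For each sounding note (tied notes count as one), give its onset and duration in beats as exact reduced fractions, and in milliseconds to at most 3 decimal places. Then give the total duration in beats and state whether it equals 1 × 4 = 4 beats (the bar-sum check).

1) 0.0ms=0b +181.406ms=4/7b
2) 181.406ms=4/7b +90.703ms=2/7b
3) 272.109ms=6/7b +272.109ms=6/7b
4) 544.218ms=12/7b +181.406ms=4/7b
5) 725.624ms=16/7b +90.703ms=2/7b
6) 816.327ms=18/7b +90.703ms=2/7b
7) 907.029ms=20/7b +181.406ms=4/7b
8) 1088.435ms=24/7b +181.406ms=4/7b
Σ=4b of 4 (189bpm 4/4) — PASS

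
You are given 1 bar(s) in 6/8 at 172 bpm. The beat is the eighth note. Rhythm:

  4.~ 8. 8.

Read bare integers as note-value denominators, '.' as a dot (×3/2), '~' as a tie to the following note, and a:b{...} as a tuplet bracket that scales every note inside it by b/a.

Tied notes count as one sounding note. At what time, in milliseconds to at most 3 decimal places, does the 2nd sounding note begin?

note 2 onset = 9/2b = 1569.767ms

1. 0.0ms @ 0 + 1569.767ms (9/2)
2. 1569.767ms @ 9/2 + 523.256ms (3/2)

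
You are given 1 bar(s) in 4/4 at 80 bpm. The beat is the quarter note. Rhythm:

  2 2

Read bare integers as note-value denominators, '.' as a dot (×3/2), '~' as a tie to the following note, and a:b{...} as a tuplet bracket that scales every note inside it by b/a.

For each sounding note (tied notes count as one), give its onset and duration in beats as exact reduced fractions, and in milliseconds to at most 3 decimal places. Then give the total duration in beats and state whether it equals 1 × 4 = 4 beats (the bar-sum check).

1) 0.0ms=0b +1500.0ms=2b
2) 1500.0ms=2b +1500.0ms=2b
Σ=4b of 4 (80bpm 4/4) — PASS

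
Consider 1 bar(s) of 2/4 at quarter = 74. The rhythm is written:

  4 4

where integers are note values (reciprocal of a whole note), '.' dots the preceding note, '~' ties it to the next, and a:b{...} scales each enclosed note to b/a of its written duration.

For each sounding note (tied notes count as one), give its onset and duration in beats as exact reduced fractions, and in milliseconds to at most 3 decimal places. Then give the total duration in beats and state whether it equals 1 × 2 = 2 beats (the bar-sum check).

1) 0.0ms=0b +810.811ms=1b
2) 810.811ms=1b +810.811ms=1b
Σ=2b of 2 (74bpm 2/4) — PASS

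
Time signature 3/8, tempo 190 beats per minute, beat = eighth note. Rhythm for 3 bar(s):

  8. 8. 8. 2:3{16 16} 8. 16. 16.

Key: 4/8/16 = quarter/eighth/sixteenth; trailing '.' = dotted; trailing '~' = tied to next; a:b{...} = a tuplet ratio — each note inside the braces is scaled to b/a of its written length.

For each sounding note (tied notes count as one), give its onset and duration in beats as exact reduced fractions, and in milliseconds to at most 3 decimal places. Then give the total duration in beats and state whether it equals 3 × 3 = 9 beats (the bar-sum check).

1) 0.0ms=0b +473.684ms=3/2b
2) 473.684ms=3/2b +473.684ms=3/2b
3) 947.368ms=3b +473.684ms=3/2b
4) 1421.053ms=9/2b +236.842ms=3/4b
5) 1657.895ms=21/4b +236.842ms=3/4b
6) 1894.737ms=6b +473.684ms=3/2b
7) 2368.421ms=15/2b +236.842ms=3/4b
8) 2605.263ms=33/4b +236.842ms=3/4b
Σ=9b of 9 (190bpm 3/8) — PASS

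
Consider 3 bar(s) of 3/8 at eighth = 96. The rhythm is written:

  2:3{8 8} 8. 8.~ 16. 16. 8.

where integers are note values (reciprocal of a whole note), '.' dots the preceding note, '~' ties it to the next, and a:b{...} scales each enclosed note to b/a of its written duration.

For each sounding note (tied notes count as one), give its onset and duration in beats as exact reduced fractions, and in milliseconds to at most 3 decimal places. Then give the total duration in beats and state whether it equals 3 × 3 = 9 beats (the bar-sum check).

1) 0.0ms=0b +937.5ms=3/2b
2) 937.5ms=3/2b +937.5ms=3/2b
3) 1875.0ms=3b +937.5ms=3/2b
4) 2812.5ms=9/2b +1406.25ms=9/4b
5) 4218.75ms=27/4b +468.75ms=3/4b
6) 4687.5ms=15/2b +937.5ms=3/2b
Σ=9b of 9 (96bpm 3/8) — PASS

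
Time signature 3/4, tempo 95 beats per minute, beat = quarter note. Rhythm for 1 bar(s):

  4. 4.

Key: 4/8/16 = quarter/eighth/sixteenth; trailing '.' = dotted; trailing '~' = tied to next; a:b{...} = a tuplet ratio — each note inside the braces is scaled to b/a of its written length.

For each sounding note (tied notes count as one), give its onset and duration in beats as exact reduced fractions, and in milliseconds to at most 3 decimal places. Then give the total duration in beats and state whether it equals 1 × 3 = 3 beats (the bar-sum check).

1) 0.0ms=0b +947.368ms=3/2b
2) 947.368ms=3/2b +947.368ms=3/2b
Σ=3b of 3 (95bpm 3/4) — PASS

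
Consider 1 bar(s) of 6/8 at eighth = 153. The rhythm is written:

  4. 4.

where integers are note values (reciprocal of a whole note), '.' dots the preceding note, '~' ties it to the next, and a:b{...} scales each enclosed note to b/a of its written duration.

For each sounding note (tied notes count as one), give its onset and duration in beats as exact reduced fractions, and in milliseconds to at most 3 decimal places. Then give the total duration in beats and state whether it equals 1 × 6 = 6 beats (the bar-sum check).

1) 0.0ms=0b +1176.471ms=3b
2) 1176.471ms=3b +1176.471ms=3b
Σ=6b of 6 (153bpm 6/8) — PASS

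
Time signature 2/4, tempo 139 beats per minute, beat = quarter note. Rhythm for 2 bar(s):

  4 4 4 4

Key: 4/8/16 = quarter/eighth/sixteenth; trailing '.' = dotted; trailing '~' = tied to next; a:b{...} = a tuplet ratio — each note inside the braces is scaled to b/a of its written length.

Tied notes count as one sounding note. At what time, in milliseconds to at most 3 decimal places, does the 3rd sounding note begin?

note 3 onset = 2b = 863.309ms

1. 0.0ms @ 0 + 431.655ms (1)
2. 431.655ms @ 1 + 431.655ms (1)
3. 863.309ms @ 2 + 431.655ms (1)
4. 1294.964ms @ 3 + 431.655ms (1)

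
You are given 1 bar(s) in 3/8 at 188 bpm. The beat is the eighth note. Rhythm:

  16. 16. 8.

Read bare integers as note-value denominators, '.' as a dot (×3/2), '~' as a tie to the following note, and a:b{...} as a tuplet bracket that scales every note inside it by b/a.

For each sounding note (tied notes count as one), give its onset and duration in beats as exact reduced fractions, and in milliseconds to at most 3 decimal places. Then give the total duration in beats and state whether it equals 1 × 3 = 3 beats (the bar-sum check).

1) 0.0ms=0b +239.362ms=3/4b
2) 239.362ms=3/4b +239.362ms=3/4b
3) 478.723ms=3/2b +478.723ms=3/2b
Σ=3b of 3 (188bpm 3/8) — PASS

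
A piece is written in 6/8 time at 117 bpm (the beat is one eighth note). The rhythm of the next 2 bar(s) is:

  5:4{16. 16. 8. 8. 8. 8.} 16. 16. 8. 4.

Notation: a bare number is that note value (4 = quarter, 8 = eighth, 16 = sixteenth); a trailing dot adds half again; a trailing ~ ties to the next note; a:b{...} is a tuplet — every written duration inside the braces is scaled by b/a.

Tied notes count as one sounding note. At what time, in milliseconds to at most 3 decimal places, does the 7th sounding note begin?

note 7 onset = 6b = 3076.923ms

1. 0.0ms @ 0 + 307.692ms (3/5)
2. 307.692ms @ 3/5 + 307.692ms (3/5)
3. 615.385ms @ 6/5 + 615.385ms (6/5)
4. 1230.769ms @ 12/5 + 615.385ms (6/5)
5. 1846.154ms @ 18/5 + 615.385ms (6/5)
6. 2461.538ms @ 24/5 + 615.385ms (6/5)
7. 3076.923ms @ 6 + 384.615ms (3/4)
8. 3461.538ms @ 27/4 + 384.615ms (3/4)
9. 3846.154ms @ 15/2 + 769.231ms (3/2)
10. 4615.385ms @ 9 + 1538.462ms (3)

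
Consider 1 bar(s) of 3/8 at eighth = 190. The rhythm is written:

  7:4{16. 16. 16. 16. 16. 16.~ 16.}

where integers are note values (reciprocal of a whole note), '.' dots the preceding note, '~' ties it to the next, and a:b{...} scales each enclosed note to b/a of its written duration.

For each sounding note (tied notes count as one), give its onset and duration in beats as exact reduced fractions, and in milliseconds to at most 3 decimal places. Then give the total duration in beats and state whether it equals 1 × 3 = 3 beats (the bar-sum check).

1) 0.0ms=0b +135.338ms=3/7b
2) 135.338ms=3/7b +135.338ms=3/7b
3) 270.677ms=6/7b +135.338ms=3/7b
4) 406.015ms=9/7b +135.338ms=3/7b
5) 541.353ms=12/7b +135.338ms=3/7b
6) 676.692ms=15/7b +270.677ms=6/7b
Σ=3b of 3 (190bpm 3/8) — PASS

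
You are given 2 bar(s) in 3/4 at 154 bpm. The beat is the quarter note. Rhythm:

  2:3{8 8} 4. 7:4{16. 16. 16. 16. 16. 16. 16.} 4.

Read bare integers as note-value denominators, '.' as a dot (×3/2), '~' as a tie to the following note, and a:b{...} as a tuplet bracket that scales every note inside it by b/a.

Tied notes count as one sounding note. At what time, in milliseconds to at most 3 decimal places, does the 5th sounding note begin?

note 5 onset = 45/14b = 1252.319ms

1. 0.0ms @ 0 + 292.208ms (3/4)
2. 292.208ms @ 3/4 + 292.208ms (3/4)
3. 584.416ms @ 3/2 + 584.416ms (3/2)
4. 1168.831ms @ 3 + 83.488ms (3/14)
5. 1252.319ms @ 45/14 + 83.488ms (3/14)
6. 1335.807ms @ 24/7 + 83.488ms (3/14)
7. 1419.295ms @ 51/14 + 83.488ms (3/14)
8. 1502.783ms @ 27/7 + 83.488ms (3/14)
9. 1586.271ms @ 57/14 + 83.488ms (3/14)
10. 1669.759ms @ 30/7 + 83.488ms (3/14)
11. 1753.247ms @ 9/2 + 584.416ms (3/2)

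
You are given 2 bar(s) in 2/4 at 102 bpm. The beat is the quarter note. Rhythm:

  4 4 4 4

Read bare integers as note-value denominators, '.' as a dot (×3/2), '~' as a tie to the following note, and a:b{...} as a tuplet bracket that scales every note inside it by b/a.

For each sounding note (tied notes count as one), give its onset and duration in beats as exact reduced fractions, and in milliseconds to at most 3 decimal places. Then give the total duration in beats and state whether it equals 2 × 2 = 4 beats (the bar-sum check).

1) 0.0ms=0b +588.235ms=1b
2) 588.235ms=1b +588.235ms=1b
3) 1176.471ms=2b +588.235ms=1b
4) 1764.706ms=3b +588.235ms=1b
Σ=4b of 4 (102bpm 2/4) — PASS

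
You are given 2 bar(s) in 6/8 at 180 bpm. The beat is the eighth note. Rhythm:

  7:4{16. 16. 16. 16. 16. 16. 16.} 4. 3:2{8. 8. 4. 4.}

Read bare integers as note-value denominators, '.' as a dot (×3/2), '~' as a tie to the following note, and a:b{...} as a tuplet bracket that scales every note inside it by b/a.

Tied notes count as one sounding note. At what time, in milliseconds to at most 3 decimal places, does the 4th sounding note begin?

note 4 onset = 9/7b = 428.571ms

1. 0.0ms @ 0 + 142.857ms (3/7)
2. 142.857ms @ 3/7 + 142.857ms (3/7)
3. 285.714ms @ 6/7 + 142.857ms (3/7)
4. 428.571ms @ 9/7 + 142.857ms (3/7)
5. 571.429ms @ 12/7 + 142.857ms (3/7)
6. 714.286ms @ 15/7 + 142.857ms (3/7)
7. 857.143ms @ 18/7 + 142.857ms (3/7)
8. 1000.0ms @ 3 + 1000.0ms (3)
9. 2000.0ms @ 6 + 333.333ms (1)
10. 2333.333ms @ 7 + 333.333ms (1)
11. 2666.667ms @ 8 + 666.667ms (2)
12. 3333.333ms @ 10 + 666.667ms (2)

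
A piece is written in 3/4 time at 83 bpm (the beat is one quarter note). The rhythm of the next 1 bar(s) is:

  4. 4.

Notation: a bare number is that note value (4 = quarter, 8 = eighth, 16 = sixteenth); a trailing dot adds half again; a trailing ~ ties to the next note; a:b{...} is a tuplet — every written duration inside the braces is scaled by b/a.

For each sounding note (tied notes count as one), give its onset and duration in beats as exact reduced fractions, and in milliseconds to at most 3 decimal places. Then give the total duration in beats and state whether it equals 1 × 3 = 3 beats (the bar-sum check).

1) 0.0ms=0b +1084.337ms=3/2b
2) 1084.337ms=3/2b +1084.337ms=3/2b
Σ=3b of 3 (83bpm 3/4) — PASS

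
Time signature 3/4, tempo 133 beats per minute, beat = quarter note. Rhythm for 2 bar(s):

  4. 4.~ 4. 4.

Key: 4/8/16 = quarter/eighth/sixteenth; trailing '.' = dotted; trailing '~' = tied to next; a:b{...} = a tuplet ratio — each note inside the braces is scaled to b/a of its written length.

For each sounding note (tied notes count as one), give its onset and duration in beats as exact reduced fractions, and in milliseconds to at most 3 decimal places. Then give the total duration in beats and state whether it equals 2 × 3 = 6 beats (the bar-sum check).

1) 0.0ms=0b +676.692ms=3/2b
2) 676.692ms=3/2b +1353.383ms=3b
3) 2030.075ms=9/2b +676.692ms=3/2b
Σ=6b of 6 (133bpm 3/4) — PASS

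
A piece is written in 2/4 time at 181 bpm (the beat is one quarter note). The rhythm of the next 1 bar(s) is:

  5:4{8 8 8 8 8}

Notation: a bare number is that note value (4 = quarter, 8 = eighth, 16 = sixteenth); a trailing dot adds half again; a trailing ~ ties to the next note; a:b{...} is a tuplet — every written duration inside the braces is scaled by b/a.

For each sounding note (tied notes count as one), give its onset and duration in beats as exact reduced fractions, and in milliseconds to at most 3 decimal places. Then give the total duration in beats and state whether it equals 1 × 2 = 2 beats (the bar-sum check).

1) 0.0ms=0b +132.597ms=2/5b
2) 132.597ms=2/5b +132.597ms=2/5b
3) 265.193ms=4/5b +132.597ms=2/5b
4) 397.79ms=6/5b +132.597ms=2/5b
5) 530.387ms=8/5b +132.597ms=2/5b
Σ=2b of 2 (181bpm 2/4) — PASS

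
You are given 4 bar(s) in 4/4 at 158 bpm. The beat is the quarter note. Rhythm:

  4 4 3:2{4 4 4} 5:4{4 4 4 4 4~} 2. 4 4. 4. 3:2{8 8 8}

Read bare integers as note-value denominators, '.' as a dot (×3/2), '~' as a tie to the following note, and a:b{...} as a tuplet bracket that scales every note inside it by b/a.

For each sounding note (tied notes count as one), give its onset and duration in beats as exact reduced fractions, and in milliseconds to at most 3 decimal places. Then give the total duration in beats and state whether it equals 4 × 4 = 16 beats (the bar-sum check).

1) 0.0ms=0b +379.747ms=1b
2) 379.747ms=1b +379.747ms=1b
3) 759.494ms=2b +253.165ms=2/3b
4) 1012.658ms=8/3b +253.165ms=2/3b
5) 1265.823ms=10/3b +253.165ms=2/3b
6) 1518.987ms=4b +303.797ms=4/5b
7) 1822.785ms=24/5b +303.797ms=4/5b
8) 2126.582ms=28/5b +303.797ms=4/5b
9) 2430.38ms=32/5b +303.797ms=4/5b
10) 2734.177ms=36/5b +1443.038ms=19/5b
11) 4177.215ms=11b +379.747ms=1b
12) 4556.962ms=12b +569.62ms=3/2b
13) 5126.582ms=27/2b +569.62ms=3/2b
14) 5696.203ms=15b +126.582ms=1/3b
15) 5822.785ms=46/3b +126.582ms=1/3b
16) 5949.367ms=47/3b +126.582ms=1/3b
Σ=16b of 16 (158bpm 4/4) — PASS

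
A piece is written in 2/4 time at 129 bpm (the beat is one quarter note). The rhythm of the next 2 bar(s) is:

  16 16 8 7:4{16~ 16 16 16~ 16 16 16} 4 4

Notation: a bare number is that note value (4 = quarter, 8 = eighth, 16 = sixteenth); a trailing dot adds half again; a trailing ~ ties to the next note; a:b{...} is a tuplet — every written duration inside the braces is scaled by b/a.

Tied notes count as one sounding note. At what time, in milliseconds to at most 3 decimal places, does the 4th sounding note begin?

note 4 onset = 1b = 465.116ms

1. 0.0ms @ 0 + 116.279ms (1/4)
2. 116.279ms @ 1/4 + 116.279ms (1/4)
3. 232.558ms @ 1/2 + 232.558ms (1/2)
4. 465.116ms @ 1 + 132.89ms (2/7)
5. 598.007ms @ 9/7 + 66.445ms (1/7)
6. 664.452ms @ 10/7 + 132.89ms (2/7)
7. 797.342ms @ 12/7 + 66.445ms (1/7)
8. 863.787ms @ 13/7 + 66.445ms (1/7)
9. 930.233ms @ 2 + 465.116ms (1)
10. 1395.349ms @ 3 + 465.116ms (1)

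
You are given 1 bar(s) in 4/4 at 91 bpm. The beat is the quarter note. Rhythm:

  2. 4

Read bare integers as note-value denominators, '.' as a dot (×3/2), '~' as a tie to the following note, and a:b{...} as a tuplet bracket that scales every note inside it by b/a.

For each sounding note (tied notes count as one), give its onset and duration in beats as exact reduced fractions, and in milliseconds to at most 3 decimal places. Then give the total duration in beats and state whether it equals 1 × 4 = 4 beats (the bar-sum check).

1) 0.0ms=0b +1978.022ms=3b
2) 1978.022ms=3b +659.341ms=1b
Σ=4b of 4 (91bpm 4/4) — PASS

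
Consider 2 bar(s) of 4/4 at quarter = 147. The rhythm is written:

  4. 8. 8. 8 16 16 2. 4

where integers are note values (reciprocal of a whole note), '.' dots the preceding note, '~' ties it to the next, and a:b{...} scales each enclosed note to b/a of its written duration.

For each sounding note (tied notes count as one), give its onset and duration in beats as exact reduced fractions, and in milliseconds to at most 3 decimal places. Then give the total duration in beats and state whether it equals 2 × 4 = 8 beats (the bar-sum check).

1) 0.0ms=0b +612.245ms=3/2b
2) 612.245ms=3/2b +306.122ms=3/4b
3) 918.367ms=9/4b +306.122ms=3/4b
4) 1224.49ms=3b +204.082ms=1/2b
5) 1428.571ms=7/2b +102.041ms=1/4b
6) 1530.612ms=15/4b +102.041ms=1/4b
7) 1632.653ms=4b +1224.49ms=3b
8) 2857.143ms=7b +408.163ms=1b
Σ=8b of 8 (147bpm 4/4) — PASS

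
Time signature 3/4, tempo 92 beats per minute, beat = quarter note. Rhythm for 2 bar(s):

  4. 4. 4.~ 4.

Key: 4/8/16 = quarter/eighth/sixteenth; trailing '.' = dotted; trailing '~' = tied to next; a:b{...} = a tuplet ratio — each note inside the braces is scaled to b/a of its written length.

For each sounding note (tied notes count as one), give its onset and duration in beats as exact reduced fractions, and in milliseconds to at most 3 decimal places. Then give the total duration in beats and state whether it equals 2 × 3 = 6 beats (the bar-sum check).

1) 0.0ms=0b +978.261ms=3/2b
2) 978.261ms=3/2b +978.261ms=3/2b
3) 1956.522ms=3b +1956.522ms=3b
Σ=6b of 6 (92bpm 3/4) — PASS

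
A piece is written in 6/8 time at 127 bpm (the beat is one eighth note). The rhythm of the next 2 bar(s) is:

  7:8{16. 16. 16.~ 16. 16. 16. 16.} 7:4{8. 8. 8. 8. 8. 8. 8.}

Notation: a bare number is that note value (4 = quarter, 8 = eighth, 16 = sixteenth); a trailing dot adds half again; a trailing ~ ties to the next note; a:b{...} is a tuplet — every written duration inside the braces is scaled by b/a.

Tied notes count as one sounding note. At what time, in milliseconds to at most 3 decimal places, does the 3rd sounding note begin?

1. 0.0ms @ 0 + 404.949ms (6/7)
2. 404.949ms @ 6/7 + 404.949ms (6/7)
3. 809.899ms @ 12/7 + 809.899ms (12/7)
4. 1619.798ms @ 24/7 + 404.949ms (6/7)
5. 2024.747ms @ 30/7 + 404.949ms (6/7)
6. 2429.696ms @ 36/7 + 404.949ms (6/7)
7. 2834.646ms @ 6 + 404.949ms (6/7)
8. 3239.595ms @ 48/7 + 404.949ms (6/7)
9. 3644.544ms @ 54/7 + 404.949ms (6/7)
10. 4049.494ms @ 60/7 + 404.949ms (6/7)
11. 4454.443ms @ 66/7 + 404.949ms (6/7)
12. 4859.393ms @ 72/7 + 404.949ms (6/7)
13. 5264.342ms @ 78/7 + 404.949ms (6/7)

note 3 onset = 12/7b = 809.899ms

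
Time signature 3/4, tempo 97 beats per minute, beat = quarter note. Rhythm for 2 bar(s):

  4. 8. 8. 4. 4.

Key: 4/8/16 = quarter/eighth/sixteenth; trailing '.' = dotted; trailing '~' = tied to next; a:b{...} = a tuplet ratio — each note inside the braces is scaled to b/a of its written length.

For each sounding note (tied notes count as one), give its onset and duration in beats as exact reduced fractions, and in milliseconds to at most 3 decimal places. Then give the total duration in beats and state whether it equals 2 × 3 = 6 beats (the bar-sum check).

1) 0.0ms=0b +927.835ms=3/2b
2) 927.835ms=3/2b +463.918ms=3/4b
3) 1391.753ms=9/4b +463.918ms=3/4b
4) 1855.67ms=3b +927.835ms=3/2b
5) 2783.505ms=9/2b +927.835ms=3/2b
Σ=6b of 6 (97bpm 3/4) — PASS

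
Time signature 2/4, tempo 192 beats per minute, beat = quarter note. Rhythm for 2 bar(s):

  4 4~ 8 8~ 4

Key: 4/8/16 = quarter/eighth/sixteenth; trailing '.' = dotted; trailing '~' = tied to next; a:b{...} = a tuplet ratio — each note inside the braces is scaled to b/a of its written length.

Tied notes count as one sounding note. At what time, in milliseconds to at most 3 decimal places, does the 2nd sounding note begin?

note 2 onset = 1b = 312.5ms

1. 0.0ms @ 0 + 312.5ms (1)
2. 312.5ms @ 1 + 468.75ms (3/2)
3. 781.25ms @ 5/2 + 468.75ms (3/2)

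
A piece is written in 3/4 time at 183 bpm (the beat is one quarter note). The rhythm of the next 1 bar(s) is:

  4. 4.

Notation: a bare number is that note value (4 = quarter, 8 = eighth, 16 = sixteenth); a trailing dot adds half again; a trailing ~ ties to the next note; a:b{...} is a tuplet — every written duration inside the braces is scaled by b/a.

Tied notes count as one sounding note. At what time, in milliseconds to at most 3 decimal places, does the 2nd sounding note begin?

note 2 onset = 3/2b = 491.803ms

1. 0.0ms @ 0 + 491.803ms (3/2)
2. 491.803ms @ 3/2 + 491.803ms (3/2)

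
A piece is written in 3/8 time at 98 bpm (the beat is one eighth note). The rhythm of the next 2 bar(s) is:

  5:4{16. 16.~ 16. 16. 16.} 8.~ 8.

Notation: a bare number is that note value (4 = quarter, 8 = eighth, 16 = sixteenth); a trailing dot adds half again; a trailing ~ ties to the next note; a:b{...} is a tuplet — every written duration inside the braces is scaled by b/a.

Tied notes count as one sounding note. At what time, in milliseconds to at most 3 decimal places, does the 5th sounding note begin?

1. 0.0ms @ 0 + 367.347ms (3/5)
2. 367.347ms @ 3/5 + 734.694ms (6/5)
3. 1102.041ms @ 9/5 + 367.347ms (3/5)
4. 1469.388ms @ 12/5 + 367.347ms (3/5)
5. 1836.735ms @ 3 + 1836.735ms (3)

note 5 onset = 3b = 1836.735ms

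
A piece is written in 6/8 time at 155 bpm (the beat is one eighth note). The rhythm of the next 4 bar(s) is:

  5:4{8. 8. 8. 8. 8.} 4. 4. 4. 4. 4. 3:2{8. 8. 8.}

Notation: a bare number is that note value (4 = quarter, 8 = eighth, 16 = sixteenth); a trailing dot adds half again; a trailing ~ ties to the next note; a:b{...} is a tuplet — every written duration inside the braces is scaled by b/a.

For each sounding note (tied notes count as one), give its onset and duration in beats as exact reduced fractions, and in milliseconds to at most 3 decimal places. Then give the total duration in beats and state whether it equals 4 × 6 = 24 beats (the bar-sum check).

1) 0.0ms=0b +464.516ms=6/5b
2) 464.516ms=6/5b +464.516ms=6/5b
3) 929.032ms=12/5b +464.516ms=6/5b
4) 1393.548ms=18/5b +464.516ms=6/5b
5) 1858.065ms=24/5b +464.516ms=6/5b
6) 2322.581ms=6b +1161.29ms=3b
7) 3483.871ms=9b +1161.29ms=3b
8) 4645.161ms=12b +1161.29ms=3b
9) 5806.452ms=15b +1161.29ms=3b
10) 6967.742ms=18b +1161.29ms=3b
11) 8129.032ms=21b +387.097ms=1b
12) 8516.129ms=22b +387.097ms=1b
13) 8903.226ms=23b +387.097ms=1b
Σ=24b of 24 (155bpm 6/8) — PASS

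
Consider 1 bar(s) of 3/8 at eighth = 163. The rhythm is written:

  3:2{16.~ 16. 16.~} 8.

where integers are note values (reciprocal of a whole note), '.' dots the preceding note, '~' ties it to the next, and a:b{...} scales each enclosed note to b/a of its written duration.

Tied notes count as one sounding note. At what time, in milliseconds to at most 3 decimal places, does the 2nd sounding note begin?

1. 0.0ms @ 0 + 368.098ms (1)
2. 368.098ms @ 1 + 736.196ms (2)

note 2 onset = 1b = 368.098ms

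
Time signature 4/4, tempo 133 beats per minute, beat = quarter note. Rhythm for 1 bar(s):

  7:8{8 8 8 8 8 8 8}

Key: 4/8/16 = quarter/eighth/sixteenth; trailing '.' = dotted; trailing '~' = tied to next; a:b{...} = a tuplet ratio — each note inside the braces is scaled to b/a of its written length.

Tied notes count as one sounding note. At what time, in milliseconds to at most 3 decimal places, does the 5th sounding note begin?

1. 0.0ms @ 0 + 257.787ms (4/7)
2. 257.787ms @ 4/7 + 257.787ms (4/7)
3. 515.575ms @ 8/7 + 257.787ms (4/7)
4. 773.362ms @ 12/7 + 257.787ms (4/7)
5. 1031.149ms @ 16/7 + 257.787ms (4/7)
6. 1288.937ms @ 20/7 + 257.787ms (4/7)
7. 1546.724ms @ 24/7 + 257.787ms (4/7)

note 5 onset = 16/7b = 1031.149ms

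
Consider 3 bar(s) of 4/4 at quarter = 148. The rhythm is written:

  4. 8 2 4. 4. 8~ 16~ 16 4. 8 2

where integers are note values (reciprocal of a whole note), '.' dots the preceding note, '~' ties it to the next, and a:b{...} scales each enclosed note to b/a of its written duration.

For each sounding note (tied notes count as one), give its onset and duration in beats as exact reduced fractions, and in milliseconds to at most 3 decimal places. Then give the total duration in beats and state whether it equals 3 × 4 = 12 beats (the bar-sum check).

1) 0.0ms=0b +608.108ms=3/2b
2) 608.108ms=3/2b +202.703ms=1/2b
3) 810.811ms=2b +810.811ms=2b
4) 1621.622ms=4b +608.108ms=3/2b
5) 2229.73ms=11/2b +608.108ms=3/2b
6) 2837.838ms=7b +405.405ms=1b
7) 3243.243ms=8b +608.108ms=3/2b
8) 3851.351ms=19/2b +202.703ms=1/2b
9) 4054.054ms=10b +810.811ms=2b
Σ=12b of 12 (148bpm 4/4) — PASS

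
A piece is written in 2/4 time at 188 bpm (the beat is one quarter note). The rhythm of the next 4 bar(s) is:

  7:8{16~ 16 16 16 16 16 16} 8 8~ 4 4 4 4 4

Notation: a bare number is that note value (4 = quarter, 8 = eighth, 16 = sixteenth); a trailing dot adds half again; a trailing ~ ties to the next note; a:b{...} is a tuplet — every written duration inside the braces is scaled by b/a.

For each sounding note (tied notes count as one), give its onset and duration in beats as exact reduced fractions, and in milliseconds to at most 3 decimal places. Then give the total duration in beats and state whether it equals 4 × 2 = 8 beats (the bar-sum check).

1) 0.0ms=0b +182.371ms=4/7b
2) 182.371ms=4/7b +91.185ms=2/7b
3) 273.556ms=6/7b +91.185ms=2/7b
4) 364.742ms=8/7b +91.185ms=2/7b
5) 455.927ms=10/7b +91.185ms=2/7b
6) 547.112ms=12/7b +91.185ms=2/7b
7) 638.298ms=2b +159.574ms=1/2b
8) 797.872ms=5/2b +478.723ms=3/2b
9) 1276.596ms=4b +319.149ms=1b
10) 1595.745ms=5b +319.149ms=1b
11) 1914.894ms=6b +319.149ms=1b
12) 2234.043ms=7b +319.149ms=1b
Σ=8b of 8 (188bpm 2/4) — PASS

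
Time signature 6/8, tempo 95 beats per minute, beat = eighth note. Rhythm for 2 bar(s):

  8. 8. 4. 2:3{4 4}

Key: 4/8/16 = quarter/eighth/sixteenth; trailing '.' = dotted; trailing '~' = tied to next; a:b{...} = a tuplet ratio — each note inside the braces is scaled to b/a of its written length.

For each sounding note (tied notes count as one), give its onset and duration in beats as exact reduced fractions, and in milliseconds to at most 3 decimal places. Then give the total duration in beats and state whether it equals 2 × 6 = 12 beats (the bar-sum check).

1) 0.0ms=0b +947.368ms=3/2b
2) 947.368ms=3/2b +947.368ms=3/2b
3) 1894.737ms=3b +1894.737ms=3b
4) 3789.474ms=6b +1894.737ms=3b
5) 5684.211ms=9b +1894.737ms=3b
Σ=12b of 12 (95bpm 6/8) — PASS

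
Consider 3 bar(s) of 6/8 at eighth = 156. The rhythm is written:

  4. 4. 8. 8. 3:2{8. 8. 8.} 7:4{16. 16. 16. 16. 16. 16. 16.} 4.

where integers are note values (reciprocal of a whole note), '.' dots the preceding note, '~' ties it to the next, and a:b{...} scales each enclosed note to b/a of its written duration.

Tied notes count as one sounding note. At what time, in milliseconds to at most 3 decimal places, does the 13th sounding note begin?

1. 0.0ms @ 0 + 1153.846ms (3)
2. 1153.846ms @ 3 + 1153.846ms (3)
3. 2307.692ms @ 6 + 576.923ms (3/2)
4. 2884.615ms @ 15/2 + 576.923ms (3/2)
5. 3461.538ms @ 9 + 384.615ms (1)
6. 3846.154ms @ 10 + 384.615ms (1)
7. 4230.769ms @ 11 + 384.615ms (1)
8. 4615.385ms @ 12 + 164.835ms (3/7)
9. 4780.22ms @ 87/7 + 164.835ms (3/7)
10. 4945.055ms @ 90/7 + 164.835ms (3/7)
11. 5109.89ms @ 93/7 + 164.835ms (3/7)
12. 5274.725ms @ 96/7 + 164.835ms (3/7)
13. 5439.56ms @ 99/7 + 164.835ms (3/7)
14. 5604.396ms @ 102/7 + 164.835ms (3/7)
15. 5769.231ms @ 15 + 1153.846ms (3)

note 13 onset = 99/7b = 5439.56ms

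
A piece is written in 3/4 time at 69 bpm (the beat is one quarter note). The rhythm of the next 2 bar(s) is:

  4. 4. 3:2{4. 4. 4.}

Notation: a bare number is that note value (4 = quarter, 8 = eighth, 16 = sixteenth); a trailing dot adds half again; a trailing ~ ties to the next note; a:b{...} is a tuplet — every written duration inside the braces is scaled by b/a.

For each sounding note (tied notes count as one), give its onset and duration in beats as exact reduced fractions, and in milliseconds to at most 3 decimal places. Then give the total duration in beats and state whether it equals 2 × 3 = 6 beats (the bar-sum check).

1) 0.0ms=0b +1304.348ms=3/2b
2) 1304.348ms=3/2b +1304.348ms=3/2b
3) 2608.696ms=3b +869.565ms=1b
4) 3478.261ms=4b +869.565ms=1b
5) 4347.826ms=5b +869.565ms=1b
Σ=6b of 6 (69bpm 3/4) — PASS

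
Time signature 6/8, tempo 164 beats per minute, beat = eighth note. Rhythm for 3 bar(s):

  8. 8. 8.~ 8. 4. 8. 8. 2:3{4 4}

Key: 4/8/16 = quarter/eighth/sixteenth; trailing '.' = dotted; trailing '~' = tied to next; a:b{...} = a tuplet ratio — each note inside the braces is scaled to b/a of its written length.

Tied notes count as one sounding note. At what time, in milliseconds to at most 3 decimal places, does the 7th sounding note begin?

note 7 onset = 12b = 4390.244ms

1. 0.0ms @ 0 + 548.78ms (3/2)
2. 548.78ms @ 3/2 + 548.78ms (3/2)
3. 1097.561ms @ 3 + 1097.561ms (3)
4. 2195.122ms @ 6 + 1097.561ms (3)
5. 3292.683ms @ 9 + 548.78ms (3/2)
6. 3841.463ms @ 21/2 + 548.78ms (3/2)
7. 4390.244ms @ 12 + 1097.561ms (3)
8. 5487.805ms @ 15 + 1097.561ms (3)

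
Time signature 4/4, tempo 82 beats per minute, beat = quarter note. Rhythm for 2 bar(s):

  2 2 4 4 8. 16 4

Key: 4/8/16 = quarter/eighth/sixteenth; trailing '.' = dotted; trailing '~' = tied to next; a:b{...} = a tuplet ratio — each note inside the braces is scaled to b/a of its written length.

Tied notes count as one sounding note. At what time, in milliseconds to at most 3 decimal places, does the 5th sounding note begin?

note 5 onset = 6b = 4390.244ms

1. 0.0ms @ 0 + 1463.415ms (2)
2. 1463.415ms @ 2 + 1463.415ms (2)
3. 2926.829ms @ 4 + 731.707ms (1)
4. 3658.537ms @ 5 + 731.707ms (1)
5. 4390.244ms @ 6 + 548.78ms (3/4)
6. 4939.024ms @ 27/4 + 182.927ms (1/4)
7. 5121.951ms @ 7 + 731.707ms (1)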